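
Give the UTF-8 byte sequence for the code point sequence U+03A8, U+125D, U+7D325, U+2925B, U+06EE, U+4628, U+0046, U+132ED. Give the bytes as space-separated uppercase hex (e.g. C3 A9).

CE A8 E1 89 9D F1 BD 8C A5 F0 A9 89 9B DB AE E4 98 A8 46 F0 93 8B AD

U+03A8: 2-byte form → CE A8.
U+125D: 3-byte form → E1 89 9D.
U+7D325: 4-byte form → F1 BD 8C A5.
U+2925B: 4-byte form → F0 A9 89 9B.
U+06EE: 2-byte form → DB AE.
U+4628: 3-byte form → E4 98 A8.
U+0046: 1-byte form → 46.
U+132ED: 4-byte form → F0 93 8B AD.
Concatenated (23 bytes): CE A8 E1 89 9D F1 BD 8C A5 F0 A9 89 9B DB AE E4 98 A8 46 F0 93 8B AD.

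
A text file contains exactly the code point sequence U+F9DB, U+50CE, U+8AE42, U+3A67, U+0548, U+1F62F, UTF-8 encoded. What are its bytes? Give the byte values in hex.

EF A7 9B E5 83 8E F2 8A B9 82 E3 A9 A7 D5 88 F0 9F 98 AF

U+F9DB: 3-byte form → EF A7 9B.
U+50CE: 3-byte form → E5 83 8E.
U+8AE42: 4-byte form → F2 8A B9 82.
U+3A67: 3-byte form → E3 A9 A7.
U+0548: 2-byte form → D5 88.
U+1F62F: 4-byte form → F0 9F 98 AF.
Concatenated (19 bytes): EF A7 9B E5 83 8E F2 8A B9 82 E3 A9 A7 D5 88 F0 9F 98 AF.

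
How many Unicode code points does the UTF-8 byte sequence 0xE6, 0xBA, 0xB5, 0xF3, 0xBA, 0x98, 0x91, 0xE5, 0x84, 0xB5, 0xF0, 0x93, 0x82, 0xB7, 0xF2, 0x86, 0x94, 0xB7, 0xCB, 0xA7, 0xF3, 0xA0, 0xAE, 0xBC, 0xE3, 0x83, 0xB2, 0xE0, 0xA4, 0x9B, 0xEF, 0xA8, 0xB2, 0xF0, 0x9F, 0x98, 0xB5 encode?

Byte at offset 0: 0xE6 = 11100110 → 3-byte char (#1). Advance 3.
Byte at offset 3: 0xF3 = 11110011 → 4-byte char (#2). Advance 4.
Byte at offset 7: 0xE5 = 11100101 → 3-byte char (#3). Advance 3.
Byte at offset 10: 0xF0 = 11110000 → 4-byte char (#4). Advance 4.
Byte at offset 14: 0xF2 = 11110010 → 4-byte char (#5). Advance 4.
Byte at offset 18: 0xCB = 11001011 → 2-byte char (#6). Advance 2.
Byte at offset 20: 0xF3 = 11110011 → 4-byte char (#7). Advance 4.
Byte at offset 24: 0xE3 = 11100011 → 3-byte char (#8). Advance 3.
Byte at offset 27: 0xE0 = 11100000 → 3-byte char (#9). Advance 3.
Byte at offset 30: 0xEF = 11101111 → 3-byte char (#10). Advance 3.
Byte at offset 33: 0xF0 = 11110000 → 4-byte char (#11). Advance 4.
Reached end at offset 37 after 11 code points.

11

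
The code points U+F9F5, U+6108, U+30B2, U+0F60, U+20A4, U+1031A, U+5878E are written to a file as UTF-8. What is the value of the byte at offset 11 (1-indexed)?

0xBD

1-indexed offset 11 is 0-indexed offset 10.
U+F9F5 → 3-byte form EF A7 B5 at offsets 0–2.
U+6108 → 3-byte form E6 84 88 at offsets 3–5.
U+30B2 → 3-byte form E3 82 B2 at offsets 6–8.
U+0F60 → 3-byte form E0 BD A0 at offsets 9–11.
Offset 10 falls in char 4's range; it's byte 2 of E0 BD A0 = 0xBD.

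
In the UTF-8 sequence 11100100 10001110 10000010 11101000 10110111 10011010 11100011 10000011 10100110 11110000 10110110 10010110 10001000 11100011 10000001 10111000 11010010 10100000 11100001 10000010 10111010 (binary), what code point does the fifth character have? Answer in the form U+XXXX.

Offset 0: leading byte 0xE4 = 11100100 → 3-byte char #1 = E4 8E 82.
Offset 3: leading byte 0xE8 = 11101000 → 3-byte char #2 = E8 B7 9A.
Offset 6: leading byte 0xE3 = 11100011 → 3-byte char #3 = E3 83 A6.
Offset 9: leading byte 0xF0 = 11110000 → 4-byte char #4 = F0 B6 96 88.
Offset 13: leading byte 0xE3 = 11100011 → 3-byte char #5 = E3 81 B8.
Leading byte 0xE3 = 11100011 matches 1110xxxx → 3-byte sequence.
Byte 1: 0xE3 = 11100011, payload 0011 (4 bits).
Byte 2: 0x81 = 10000001 (10xxxxxx ✓), payload 000001.
Byte 3: 0xB8 = 10111000 (10xxxxxx ✓), payload 111000.
Concatenate: 0011000001111000 = 0x3078 (16 bits → U+3078).

U+3078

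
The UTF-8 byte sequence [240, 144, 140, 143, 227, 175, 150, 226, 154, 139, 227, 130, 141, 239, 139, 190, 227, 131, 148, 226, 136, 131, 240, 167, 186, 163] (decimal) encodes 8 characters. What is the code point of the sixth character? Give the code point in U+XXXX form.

Offset 0: leading byte 0xF0 = 11110000 → 4-byte char #1 = F0 90 8C 8F.
Offset 4: leading byte 0xE3 = 11100011 → 3-byte char #2 = E3 AF 96.
Offset 7: leading byte 0xE2 = 11100010 → 3-byte char #3 = E2 9A 8B.
Offset 10: leading byte 0xE3 = 11100011 → 3-byte char #4 = E3 82 8D.
Offset 13: leading byte 0xEF = 11101111 → 3-byte char #5 = EF 8B BE.
Offset 16: leading byte 0xE3 = 11100011 → 3-byte char #6 = E3 83 94.
Leading byte 0xE3 = 11100011 matches 1110xxxx → 3-byte sequence.
Byte 1: 0xE3 = 11100011, payload 0011 (4 bits).
Byte 2: 0x83 = 10000011 (10xxxxxx ✓), payload 000011.
Byte 3: 0x94 = 10010100 (10xxxxxx ✓), payload 010100.
Concatenate: 0011000011010100 = 0x30D4 (16 bits → U+30D4).

U+30D4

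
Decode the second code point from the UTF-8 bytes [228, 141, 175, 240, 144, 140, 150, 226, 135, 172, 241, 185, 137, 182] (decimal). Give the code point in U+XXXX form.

Offset 0: leading byte 0xE4 = 11100100 → 3-byte char #1 = E4 8D AF.
Offset 3: leading byte 0xF0 = 11110000 → 4-byte char #2 = F0 90 8C 96.
Leading byte 0xF0 = 11110000 matches 11110xxx → 4-byte sequence.
Byte 1: 0xF0 = 11110000, payload 000 (3 bits).
Byte 2: 0x90 = 10010000 (10xxxxxx ✓), payload 010000.
Byte 3: 0x8C = 10001100 (10xxxxxx ✓), payload 001100.
Byte 4: 0x96 = 10010110 (10xxxxxx ✓), payload 010110.
Concatenate: 000010000001100010110 = 0x10316 (21 bits → U+10316).

U+10316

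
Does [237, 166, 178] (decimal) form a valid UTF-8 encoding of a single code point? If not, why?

invalid (encodes a surrogate (U+D800–U+DFFF))

Structurally a 3-byte sequence; payload = 0xD9B2.
But 0xD9B2 is in U+D800–U+DFFF, the surrogate range. Surrogates are not Unicode scalar values and are forbidden in UTF-8.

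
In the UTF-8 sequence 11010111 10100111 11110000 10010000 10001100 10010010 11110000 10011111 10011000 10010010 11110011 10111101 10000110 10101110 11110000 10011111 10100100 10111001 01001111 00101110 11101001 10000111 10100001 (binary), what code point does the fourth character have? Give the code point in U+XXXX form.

Offset 0: leading byte 0xD7 = 11010111 → 2-byte char #1 = D7 A7.
Offset 2: leading byte 0xF0 = 11110000 → 4-byte char #2 = F0 90 8C 92.
Offset 6: leading byte 0xF0 = 11110000 → 4-byte char #3 = F0 9F 98 92.
Offset 10: leading byte 0xF3 = 11110011 → 4-byte char #4 = F3 BD 86 AE.
Leading byte 0xF3 = 11110011 matches 11110xxx → 4-byte sequence.
Byte 1: 0xF3 = 11110011, payload 011 (3 bits).
Byte 2: 0xBD = 10111101 (10xxxxxx ✓), payload 111101.
Byte 3: 0x86 = 10000110 (10xxxxxx ✓), payload 000110.
Byte 4: 0xAE = 10101110 (10xxxxxx ✓), payload 101110.
Concatenate: 011111101000110101110 = 0xFD1AE (21 bits → U+FD1AE).

U+FD1AE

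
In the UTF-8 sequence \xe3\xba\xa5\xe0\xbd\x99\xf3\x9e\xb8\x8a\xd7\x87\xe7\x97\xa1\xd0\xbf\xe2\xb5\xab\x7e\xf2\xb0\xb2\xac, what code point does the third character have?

U+DEE0A

Offset 0: leading byte 0xE3 = 11100011 → 3-byte char #1 = E3 BA A5.
Offset 3: leading byte 0xE0 = 11100000 → 3-byte char #2 = E0 BD 99.
Offset 6: leading byte 0xF3 = 11110011 → 4-byte char #3 = F3 9E B8 8A.
Leading byte 0xF3 = 11110011 matches 11110xxx → 4-byte sequence.
Byte 1: 0xF3 = 11110011, payload 011 (3 bits).
Byte 2: 0x9E = 10011110 (10xxxxxx ✓), payload 011110.
Byte 3: 0xB8 = 10111000 (10xxxxxx ✓), payload 111000.
Byte 4: 0x8A = 10001010 (10xxxxxx ✓), payload 001010.
Concatenate: 011011110111000001010 = 0xDEE0A (21 bits → U+DEE0A).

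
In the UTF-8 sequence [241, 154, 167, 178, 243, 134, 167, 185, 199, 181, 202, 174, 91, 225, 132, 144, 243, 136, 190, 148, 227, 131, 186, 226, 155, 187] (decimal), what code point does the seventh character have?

Offset 0: leading byte 0xF1 = 11110001 → 4-byte char #1 = F1 9A A7 B2.
Offset 4: leading byte 0xF3 = 11110011 → 4-byte char #2 = F3 86 A7 B9.
Offset 8: leading byte 0xC7 = 11000111 → 2-byte char #3 = C7 B5.
Offset 10: leading byte 0xCA = 11001010 → 2-byte char #4 = CA AE.
Offset 12: leading byte 0x5B = 01011011 → 1-byte char #5 = 5B.
Offset 13: leading byte 0xE1 = 11100001 → 3-byte char #6 = E1 84 90.
Offset 16: leading byte 0xF3 = 11110011 → 4-byte char #7 = F3 88 BE 94.
Leading byte 0xF3 = 11110011 matches 11110xxx → 4-byte sequence.
Byte 1: 0xF3 = 11110011, payload 011 (3 bits).
Byte 2: 0x88 = 10001000 (10xxxxxx ✓), payload 001000.
Byte 3: 0xBE = 10111110 (10xxxxxx ✓), payload 111110.
Byte 4: 0x94 = 10010100 (10xxxxxx ✓), payload 010100.
Concatenate: 011001000111110010100 = 0xC8F94 (21 bits → U+C8F94).

U+C8F94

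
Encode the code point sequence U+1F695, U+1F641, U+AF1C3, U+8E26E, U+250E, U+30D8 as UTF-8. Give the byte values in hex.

U+1F695: 4-byte form → F0 9F 9A 95.
U+1F641: 4-byte form → F0 9F 99 81.
U+AF1C3: 4-byte form → F2 AF 87 83.
U+8E26E: 4-byte form → F2 8E 89 AE.
U+250E: 3-byte form → E2 94 8E.
U+30D8: 3-byte form → E3 83 98.
Concatenated (22 bytes): F0 9F 9A 95 F0 9F 99 81 F2 AF 87 83 F2 8E 89 AE E2 94 8E E3 83 98.

F0 9F 9A 95 F0 9F 99 81 F2 AF 87 83 F2 8E 89 AE E2 94 8E E3 83 98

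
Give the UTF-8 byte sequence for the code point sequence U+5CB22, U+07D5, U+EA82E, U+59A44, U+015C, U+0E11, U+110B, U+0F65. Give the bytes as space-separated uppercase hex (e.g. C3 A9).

U+5CB22: 4-byte form → F1 9C AC A2.
U+07D5: 2-byte form → DF 95.
U+EA82E: 4-byte form → F3 AA A0 AE.
U+59A44: 4-byte form → F1 99 A9 84.
U+015C: 2-byte form → C5 9C.
U+0E11: 3-byte form → E0 B8 91.
U+110B: 3-byte form → E1 84 8B.
U+0F65: 3-byte form → E0 BD A5.
Concatenated (25 bytes): F1 9C AC A2 DF 95 F3 AA A0 AE F1 99 A9 84 C5 9C E0 B8 91 E1 84 8B E0 BD A5.

F1 9C AC A2 DF 95 F3 AA A0 AE F1 99 A9 84 C5 9C E0 B8 91 E1 84 8B E0 BD A5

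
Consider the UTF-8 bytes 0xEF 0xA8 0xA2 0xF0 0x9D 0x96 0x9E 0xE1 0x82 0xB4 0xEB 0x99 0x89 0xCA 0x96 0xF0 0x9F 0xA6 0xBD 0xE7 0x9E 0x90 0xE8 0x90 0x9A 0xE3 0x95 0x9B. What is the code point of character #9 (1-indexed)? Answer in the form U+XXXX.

Offset 0: leading byte 0xEF = 11101111 → 3-byte char #1 = EF A8 A2.
Offset 3: leading byte 0xF0 = 11110000 → 4-byte char #2 = F0 9D 96 9E.
Offset 7: leading byte 0xE1 = 11100001 → 3-byte char #3 = E1 82 B4.
Offset 10: leading byte 0xEB = 11101011 → 3-byte char #4 = EB 99 89.
Offset 13: leading byte 0xCA = 11001010 → 2-byte char #5 = CA 96.
Offset 15: leading byte 0xF0 = 11110000 → 4-byte char #6 = F0 9F A6 BD.
Offset 19: leading byte 0xE7 = 11100111 → 3-byte char #7 = E7 9E 90.
Offset 22: leading byte 0xE8 = 11101000 → 3-byte char #8 = E8 90 9A.
Offset 25: leading byte 0xE3 = 11100011 → 3-byte char #9 = E3 95 9B.
Leading byte 0xE3 = 11100011 matches 1110xxxx → 3-byte sequence.
Byte 1: 0xE3 = 11100011, payload 0011 (4 bits).
Byte 2: 0x95 = 10010101 (10xxxxxx ✓), payload 010101.
Byte 3: 0x9B = 10011011 (10xxxxxx ✓), payload 011011.
Concatenate: 0011010101011011 = 0x355B (16 bits → U+355B).

U+355B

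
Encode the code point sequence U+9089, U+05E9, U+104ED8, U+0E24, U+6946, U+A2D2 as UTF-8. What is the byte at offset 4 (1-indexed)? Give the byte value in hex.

1-indexed offset 4 is 0-indexed offset 3.
U+9089 → 3-byte form E9 82 89 at offsets 0–2.
U+05E9 → 2-byte form D7 A9 at offsets 3–4.
Offset 3 falls in char 2's range; it's byte 1 of D7 A9 = 0xD7.

0xD7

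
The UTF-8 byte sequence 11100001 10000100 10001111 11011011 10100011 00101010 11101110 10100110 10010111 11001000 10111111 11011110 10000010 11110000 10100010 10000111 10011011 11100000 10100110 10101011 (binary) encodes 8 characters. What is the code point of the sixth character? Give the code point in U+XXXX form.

U+0782

Offset 0: leading byte 0xE1 = 11100001 → 3-byte char #1 = E1 84 8F.
Offset 3: leading byte 0xDB = 11011011 → 2-byte char #2 = DB A3.
Offset 5: leading byte 0x2A = 00101010 → 1-byte char #3 = 2A.
Offset 6: leading byte 0xEE = 11101110 → 3-byte char #4 = EE A6 97.
Offset 9: leading byte 0xC8 = 11001000 → 2-byte char #5 = C8 BF.
Offset 11: leading byte 0xDE = 11011110 → 2-byte char #6 = DE 82.
Leading byte 0xDE = 11011110 matches 110xxxxx → 2-byte sequence.
Byte 1: 0xDE = 11011110, payload 11110 (5 bits).
Byte 2: 0x82 = 10000010 (10xxxxxx ✓), payload 000010.
Concatenate: 11110000010 = 0x782 (11 bits → U+0782).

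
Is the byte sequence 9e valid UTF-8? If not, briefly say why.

invalid (continuation byte with no leading byte)

Byte 0x9E = 10011110 has the form 10xxxxxx — a continuation byte — but there is no preceding leading byte.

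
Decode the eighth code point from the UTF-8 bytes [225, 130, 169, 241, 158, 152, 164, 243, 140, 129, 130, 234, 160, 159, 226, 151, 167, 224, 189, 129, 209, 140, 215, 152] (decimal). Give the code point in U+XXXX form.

U+05D8

Offset 0: leading byte 0xE1 = 11100001 → 3-byte char #1 = E1 82 A9.
Offset 3: leading byte 0xF1 = 11110001 → 4-byte char #2 = F1 9E 98 A4.
Offset 7: leading byte 0xF3 = 11110011 → 4-byte char #3 = F3 8C 81 82.
Offset 11: leading byte 0xEA = 11101010 → 3-byte char #4 = EA A0 9F.
Offset 14: leading byte 0xE2 = 11100010 → 3-byte char #5 = E2 97 A7.
Offset 17: leading byte 0xE0 = 11100000 → 3-byte char #6 = E0 BD 81.
Offset 20: leading byte 0xD1 = 11010001 → 2-byte char #7 = D1 8C.
Offset 22: leading byte 0xD7 = 11010111 → 2-byte char #8 = D7 98.
Leading byte 0xD7 = 11010111 matches 110xxxxx → 2-byte sequence.
Byte 1: 0xD7 = 11010111, payload 10111 (5 bits).
Byte 2: 0x98 = 10011000 (10xxxxxx ✓), payload 011000.
Concatenate: 10111011000 = 0x5D8 (11 bits → U+05D8).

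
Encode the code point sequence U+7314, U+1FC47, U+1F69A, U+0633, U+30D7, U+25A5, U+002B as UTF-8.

U+7314: 3-byte form → E7 8C 94.
U+1FC47: 4-byte form → F0 9F B1 87.
U+1F69A: 4-byte form → F0 9F 9A 9A.
U+0633: 2-byte form → D8 B3.
U+30D7: 3-byte form → E3 83 97.
U+25A5: 3-byte form → E2 96 A5.
U+002B: 1-byte form → 2B.
Concatenated (20 bytes): E7 8C 94 F0 9F B1 87 F0 9F 9A 9A D8 B3 E3 83 97 E2 96 A5 2B.

E7 8C 94 F0 9F B1 87 F0 9F 9A 9A D8 B3 E3 83 97 E2 96 A5 2B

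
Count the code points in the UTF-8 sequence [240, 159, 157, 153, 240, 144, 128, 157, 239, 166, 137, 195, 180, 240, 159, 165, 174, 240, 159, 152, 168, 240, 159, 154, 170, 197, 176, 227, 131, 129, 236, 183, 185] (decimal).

Byte at offset 0: 0xF0 = 11110000 → 4-byte char (#1). Advance 4.
Byte at offset 4: 0xF0 = 11110000 → 4-byte char (#2). Advance 4.
Byte at offset 8: 0xEF = 11101111 → 3-byte char (#3). Advance 3.
Byte at offset 11: 0xC3 = 11000011 → 2-byte char (#4). Advance 2.
Byte at offset 13: 0xF0 = 11110000 → 4-byte char (#5). Advance 4.
Byte at offset 17: 0xF0 = 11110000 → 4-byte char (#6). Advance 4.
Byte at offset 21: 0xF0 = 11110000 → 4-byte char (#7). Advance 4.
Byte at offset 25: 0xC5 = 11000101 → 2-byte char (#8). Advance 2.
Byte at offset 27: 0xE3 = 11100011 → 3-byte char (#9). Advance 3.
Byte at offset 30: 0xEC = 11101100 → 3-byte char (#10). Advance 3.
Reached end at offset 33 after 10 code points.

10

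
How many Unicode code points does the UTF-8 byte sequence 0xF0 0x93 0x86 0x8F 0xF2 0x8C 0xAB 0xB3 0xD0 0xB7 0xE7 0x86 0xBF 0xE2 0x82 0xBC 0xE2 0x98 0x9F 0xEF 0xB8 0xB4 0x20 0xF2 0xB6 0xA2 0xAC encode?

Byte at offset 0: 0xF0 = 11110000 → 4-byte char (#1). Advance 4.
Byte at offset 4: 0xF2 = 11110010 → 4-byte char (#2). Advance 4.
Byte at offset 8: 0xD0 = 11010000 → 2-byte char (#3). Advance 2.
Byte at offset 10: 0xE7 = 11100111 → 3-byte char (#4). Advance 3.
Byte at offset 13: 0xE2 = 11100010 → 3-byte char (#5). Advance 3.
Byte at offset 16: 0xE2 = 11100010 → 3-byte char (#6). Advance 3.
Byte at offset 19: 0xEF = 11101111 → 3-byte char (#7). Advance 3.
Byte at offset 22: 0x20 = 00100000 → 1-byte char (#8). Advance 1.
Byte at offset 23: 0xF2 = 11110010 → 4-byte char (#9). Advance 4.
Reached end at offset 27 after 9 code points.

9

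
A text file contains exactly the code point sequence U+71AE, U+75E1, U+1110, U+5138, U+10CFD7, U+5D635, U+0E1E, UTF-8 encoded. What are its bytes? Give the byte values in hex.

E7 86 AE E7 97 A1 E1 84 90 E5 84 B8 F4 8C BF 97 F1 9D 98 B5 E0 B8 9E

U+71AE: 3-byte form → E7 86 AE.
U+75E1: 3-byte form → E7 97 A1.
U+1110: 3-byte form → E1 84 90.
U+5138: 3-byte form → E5 84 B8.
U+10CFD7: 4-byte form → F4 8C BF 97.
U+5D635: 4-byte form → F1 9D 98 B5.
U+0E1E: 3-byte form → E0 B8 9E.
Concatenated (23 bytes): E7 86 AE E7 97 A1 E1 84 90 E5 84 B8 F4 8C BF 97 F1 9D 98 B5 E0 B8 9E.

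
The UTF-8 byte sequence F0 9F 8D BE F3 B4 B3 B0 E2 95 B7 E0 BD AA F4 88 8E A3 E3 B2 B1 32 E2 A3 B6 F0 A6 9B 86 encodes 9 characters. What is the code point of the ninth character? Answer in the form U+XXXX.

Offset 0: leading byte 0xF0 = 11110000 → 4-byte char #1 = F0 9F 8D BE.
Offset 4: leading byte 0xF3 = 11110011 → 4-byte char #2 = F3 B4 B3 B0.
Offset 8: leading byte 0xE2 = 11100010 → 3-byte char #3 = E2 95 B7.
Offset 11: leading byte 0xE0 = 11100000 → 3-byte char #4 = E0 BD AA.
Offset 14: leading byte 0xF4 = 11110100 → 4-byte char #5 = F4 88 8E A3.
Offset 18: leading byte 0xE3 = 11100011 → 3-byte char #6 = E3 B2 B1.
Offset 21: leading byte 0x32 = 00110010 → 1-byte char #7 = 32.
Offset 22: leading byte 0xE2 = 11100010 → 3-byte char #8 = E2 A3 B6.
Offset 25: leading byte 0xF0 = 11110000 → 4-byte char #9 = F0 A6 9B 86.
Leading byte 0xF0 = 11110000 matches 11110xxx → 4-byte sequence.
Byte 1: 0xF0 = 11110000, payload 000 (3 bits).
Byte 2: 0xA6 = 10100110 (10xxxxxx ✓), payload 100110.
Byte 3: 0x9B = 10011011 (10xxxxxx ✓), payload 011011.
Byte 4: 0x86 = 10000110 (10xxxxxx ✓), payload 000110.
Concatenate: 000100110011011000110 = 0x266C6 (21 bits → U+266C6).

U+266C6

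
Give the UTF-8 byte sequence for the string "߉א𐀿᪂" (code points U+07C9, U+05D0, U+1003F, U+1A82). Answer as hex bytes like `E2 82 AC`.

DF 89 D7 90 F0 90 80 BF E1 AA 82

U+07C9: 2-byte form → DF 89.
U+05D0: 2-byte form → D7 90.
U+1003F: 4-byte form → F0 90 80 BF.
U+1A82: 3-byte form → E1 AA 82.
Concatenated (11 bytes): DF 89 D7 90 F0 90 80 BF E1 AA 82.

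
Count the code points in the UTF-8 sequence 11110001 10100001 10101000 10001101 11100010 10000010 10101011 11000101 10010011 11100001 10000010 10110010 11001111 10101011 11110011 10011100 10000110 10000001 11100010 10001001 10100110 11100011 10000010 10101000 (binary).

Byte at offset 0: 0xF1 = 11110001 → 4-byte char (#1). Advance 4.
Byte at offset 4: 0xE2 = 11100010 → 3-byte char (#2). Advance 3.
Byte at offset 7: 0xC5 = 11000101 → 2-byte char (#3). Advance 2.
Byte at offset 9: 0xE1 = 11100001 → 3-byte char (#4). Advance 3.
Byte at offset 12: 0xCF = 11001111 → 2-byte char (#5). Advance 2.
Byte at offset 14: 0xF3 = 11110011 → 4-byte char (#6). Advance 4.
Byte at offset 18: 0xE2 = 11100010 → 3-byte char (#7). Advance 3.
Byte at offset 21: 0xE3 = 11100011 → 3-byte char (#8). Advance 3.
Reached end at offset 24 after 8 code points.

8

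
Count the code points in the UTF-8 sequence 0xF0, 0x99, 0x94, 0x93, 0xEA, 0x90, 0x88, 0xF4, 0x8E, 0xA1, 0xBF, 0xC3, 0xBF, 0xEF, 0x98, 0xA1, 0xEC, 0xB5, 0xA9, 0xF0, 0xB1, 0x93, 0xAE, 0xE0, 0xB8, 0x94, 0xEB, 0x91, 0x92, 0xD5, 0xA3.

10

Byte at offset 0: 0xF0 = 11110000 → 4-byte char (#1). Advance 4.
Byte at offset 4: 0xEA = 11101010 → 3-byte char (#2). Advance 3.
Byte at offset 7: 0xF4 = 11110100 → 4-byte char (#3). Advance 4.
Byte at offset 11: 0xC3 = 11000011 → 2-byte char (#4). Advance 2.
Byte at offset 13: 0xEF = 11101111 → 3-byte char (#5). Advance 3.
Byte at offset 16: 0xEC = 11101100 → 3-byte char (#6). Advance 3.
Byte at offset 19: 0xF0 = 11110000 → 4-byte char (#7). Advance 4.
Byte at offset 23: 0xE0 = 11100000 → 3-byte char (#8). Advance 3.
Byte at offset 26: 0xEB = 11101011 → 3-byte char (#9). Advance 3.
Byte at offset 29: 0xD5 = 11010101 → 2-byte char (#10). Advance 2.
Reached end at offset 31 after 10 code points.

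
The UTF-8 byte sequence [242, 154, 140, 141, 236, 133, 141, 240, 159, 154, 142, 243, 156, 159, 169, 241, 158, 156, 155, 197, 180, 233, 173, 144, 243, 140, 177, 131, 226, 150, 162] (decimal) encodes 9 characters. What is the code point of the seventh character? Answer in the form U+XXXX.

Offset 0: leading byte 0xF2 = 11110010 → 4-byte char #1 = F2 9A 8C 8D.
Offset 4: leading byte 0xEC = 11101100 → 3-byte char #2 = EC 85 8D.
Offset 7: leading byte 0xF0 = 11110000 → 4-byte char #3 = F0 9F 9A 8E.
Offset 11: leading byte 0xF3 = 11110011 → 4-byte char #4 = F3 9C 9F A9.
Offset 15: leading byte 0xF1 = 11110001 → 4-byte char #5 = F1 9E 9C 9B.
Offset 19: leading byte 0xC5 = 11000101 → 2-byte char #6 = C5 B4.
Offset 21: leading byte 0xE9 = 11101001 → 3-byte char #7 = E9 AD 90.
Leading byte 0xE9 = 11101001 matches 1110xxxx → 3-byte sequence.
Byte 1: 0xE9 = 11101001, payload 1001 (4 bits).
Byte 2: 0xAD = 10101101 (10xxxxxx ✓), payload 101101.
Byte 3: 0x90 = 10010000 (10xxxxxx ✓), payload 010000.
Concatenate: 1001101101010000 = 0x9B50 (16 bits → U+9B50).

U+9B50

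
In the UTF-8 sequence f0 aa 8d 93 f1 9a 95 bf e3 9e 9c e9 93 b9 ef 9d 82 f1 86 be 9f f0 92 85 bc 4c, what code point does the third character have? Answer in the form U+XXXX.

Offset 0: leading byte 0xF0 = 11110000 → 4-byte char #1 = F0 AA 8D 93.
Offset 4: leading byte 0xF1 = 11110001 → 4-byte char #2 = F1 9A 95 BF.
Offset 8: leading byte 0xE3 = 11100011 → 3-byte char #3 = E3 9E 9C.
Leading byte 0xE3 = 11100011 matches 1110xxxx → 3-byte sequence.
Byte 1: 0xE3 = 11100011, payload 0011 (4 bits).
Byte 2: 0x9E = 10011110 (10xxxxxx ✓), payload 011110.
Byte 3: 0x9C = 10011100 (10xxxxxx ✓), payload 011100.
Concatenate: 0011011110011100 = 0x379C (16 bits → U+379C).

U+379C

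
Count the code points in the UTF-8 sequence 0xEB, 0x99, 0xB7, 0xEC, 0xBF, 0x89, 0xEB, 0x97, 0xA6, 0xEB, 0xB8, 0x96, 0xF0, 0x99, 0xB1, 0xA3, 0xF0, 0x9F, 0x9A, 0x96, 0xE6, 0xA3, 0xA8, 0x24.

Byte at offset 0: 0xEB = 11101011 → 3-byte char (#1). Advance 3.
Byte at offset 3: 0xEC = 11101100 → 3-byte char (#2). Advance 3.
Byte at offset 6: 0xEB = 11101011 → 3-byte char (#3). Advance 3.
Byte at offset 9: 0xEB = 11101011 → 3-byte char (#4). Advance 3.
Byte at offset 12: 0xF0 = 11110000 → 4-byte char (#5). Advance 4.
Byte at offset 16: 0xF0 = 11110000 → 4-byte char (#6). Advance 4.
Byte at offset 20: 0xE6 = 11100110 → 3-byte char (#7). Advance 3.
Byte at offset 23: 0x24 = 00100100 → 1-byte char (#8). Advance 1.
Reached end at offset 24 after 8 code points.

8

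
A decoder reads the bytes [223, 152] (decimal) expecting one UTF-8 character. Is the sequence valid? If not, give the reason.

valid

Leading byte 0xDF = 11011111 → 2-byte form.
Continuation bytes 0x98=10011000 all match 10xxxxxx.
Decoded value 0x7D8 is ≥ 0x80 (shortest form) and not a surrogate.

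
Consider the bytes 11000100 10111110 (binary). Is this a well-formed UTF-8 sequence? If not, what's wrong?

Leading byte 0xC4 = 11000100 → 2-byte form.
Continuation bytes 0xBE=10111110 all match 10xxxxxx.
Decoded value 0x13E is ≥ 0x80 (shortest form) and not a surrogate.

valid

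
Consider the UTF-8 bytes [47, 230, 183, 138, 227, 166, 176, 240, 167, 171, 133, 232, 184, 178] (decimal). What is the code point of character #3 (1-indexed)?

U+39B0

Offset 0: leading byte 0x2F = 00101111 → 1-byte char #1 = 2F.
Offset 1: leading byte 0xE6 = 11100110 → 3-byte char #2 = E6 B7 8A.
Offset 4: leading byte 0xE3 = 11100011 → 3-byte char #3 = E3 A6 B0.
Leading byte 0xE3 = 11100011 matches 1110xxxx → 3-byte sequence.
Byte 1: 0xE3 = 11100011, payload 0011 (4 bits).
Byte 2: 0xA6 = 10100110 (10xxxxxx ✓), payload 100110.
Byte 3: 0xB0 = 10110000 (10xxxxxx ✓), payload 110000.
Concatenate: 0011100110110000 = 0x39B0 (16 bits → U+39B0).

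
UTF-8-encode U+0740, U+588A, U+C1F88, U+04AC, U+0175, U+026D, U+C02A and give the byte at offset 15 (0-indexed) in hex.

U+0740 → 2-byte form DD 80 at offsets 0–1.
U+588A → 3-byte form E5 A2 8A at offsets 2–4.
U+C1F88 → 4-byte form F3 81 BE 88 at offsets 5–8.
U+04AC → 2-byte form D2 AC at offsets 9–10.
U+0175 → 2-byte form C5 B5 at offsets 11–12.
U+026D → 2-byte form C9 AD at offsets 13–14.
U+C02A → 3-byte form EC 80 AA at offsets 15–17.
Offset 15 falls in char 7's range; it's byte 1 of EC 80 AA = 0xEC.

0xEC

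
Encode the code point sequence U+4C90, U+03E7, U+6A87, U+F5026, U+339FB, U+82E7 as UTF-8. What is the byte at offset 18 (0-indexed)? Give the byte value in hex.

U+4C90 → 3-byte form E4 B2 90 at offsets 0–2.
U+03E7 → 2-byte form CF A7 at offsets 3–4.
U+6A87 → 3-byte form E6 AA 87 at offsets 5–7.
U+F5026 → 4-byte form F3 B5 80 A6 at offsets 8–11.
U+339FB → 4-byte form F0 B3 A7 BB at offsets 12–15.
U+82E7 → 3-byte form E8 8B A7 at offsets 16–18.
Offset 18 falls in char 6's range; it's byte 3 of E8 8B A7 = 0xA7.

0xA7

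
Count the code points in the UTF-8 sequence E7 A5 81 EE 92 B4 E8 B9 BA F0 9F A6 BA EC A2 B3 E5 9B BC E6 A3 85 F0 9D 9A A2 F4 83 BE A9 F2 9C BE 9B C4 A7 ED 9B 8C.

Byte at offset 0: 0xE7 = 11100111 → 3-byte char (#1). Advance 3.
Byte at offset 3: 0xEE = 11101110 → 3-byte char (#2). Advance 3.
Byte at offset 6: 0xE8 = 11101000 → 3-byte char (#3). Advance 3.
Byte at offset 9: 0xF0 = 11110000 → 4-byte char (#4). Advance 4.
Byte at offset 13: 0xEC = 11101100 → 3-byte char (#5). Advance 3.
Byte at offset 16: 0xE5 = 11100101 → 3-byte char (#6). Advance 3.
Byte at offset 19: 0xE6 = 11100110 → 3-byte char (#7). Advance 3.
Byte at offset 22: 0xF0 = 11110000 → 4-byte char (#8). Advance 4.
Byte at offset 26: 0xF4 = 11110100 → 4-byte char (#9). Advance 4.
Byte at offset 30: 0xF2 = 11110010 → 4-byte char (#10). Advance 4.
Byte at offset 34: 0xC4 = 11000100 → 2-byte char (#11). Advance 2.
Byte at offset 36: 0xED = 11101101 → 3-byte char (#12). Advance 3.
Reached end at offset 39 after 12 code points.

12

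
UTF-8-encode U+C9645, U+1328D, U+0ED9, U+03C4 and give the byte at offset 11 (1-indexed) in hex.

0x99

1-indexed offset 11 is 0-indexed offset 10.
U+C9645 → 4-byte form F3 89 99 85 at offsets 0–3.
U+1328D → 4-byte form F0 93 8A 8D at offsets 4–7.
U+0ED9 → 3-byte form E0 BB 99 at offsets 8–10.
Offset 10 falls in char 3's range; it's byte 3 of E0 BB 99 = 0x99.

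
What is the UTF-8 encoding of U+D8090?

U+D8090 = 0xD8090 = 884880 decimal. In range U+10000–U+10FFFF → 4-byte form: 11110xxx 10xxxxxx 10xxxxxx 10xxxxxx.
Binary (21 bits): 011011000000010010000.
Split 3+6+6+6: 011 | 011000 | 000010 | 010000.
Byte 1: 11110011 = 0xF3.
Byte 2: 10011000 = 0x98.
Byte 3: 10000010 = 0x82.
Byte 4: 10010000 = 0x90.

F3 98 82 90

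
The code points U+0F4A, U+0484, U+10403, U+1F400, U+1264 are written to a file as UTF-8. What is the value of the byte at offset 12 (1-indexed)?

1-indexed offset 12 is 0-indexed offset 11.
U+0F4A → 3-byte form E0 BD 8A at offsets 0–2.
U+0484 → 2-byte form D2 84 at offsets 3–4.
U+10403 → 4-byte form F0 90 90 83 at offsets 5–8.
U+1F400 → 4-byte form F0 9F 90 80 at offsets 9–12.
Offset 11 falls in char 4's range; it's byte 3 of F0 9F 90 80 = 0x90.

0x90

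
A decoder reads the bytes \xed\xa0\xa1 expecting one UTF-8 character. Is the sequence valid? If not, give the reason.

invalid (encodes a surrogate (U+D800–U+DFFF))

Structurally a 3-byte sequence; payload = 0xD821.
But 0xD821 is in U+D800–U+DFFF, the surrogate range. Surrogates are not Unicode scalar values and are forbidden in UTF-8.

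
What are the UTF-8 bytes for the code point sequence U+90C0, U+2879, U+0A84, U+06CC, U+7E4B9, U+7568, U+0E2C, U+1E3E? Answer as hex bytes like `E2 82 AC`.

U+90C0: 3-byte form → E9 83 80.
U+2879: 3-byte form → E2 A1 B9.
U+0A84: 3-byte form → E0 AA 84.
U+06CC: 2-byte form → DB 8C.
U+7E4B9: 4-byte form → F1 BE 92 B9.
U+7568: 3-byte form → E7 95 A8.
U+0E2C: 3-byte form → E0 B8 AC.
U+1E3E: 3-byte form → E1 B8 BE.
Concatenated (24 bytes): E9 83 80 E2 A1 B9 E0 AA 84 DB 8C F1 BE 92 B9 E7 95 A8 E0 B8 AC E1 B8 BE.

E9 83 80 E2 A1 B9 E0 AA 84 DB 8C F1 BE 92 B9 E7 95 A8 E0 B8 AC E1 B8 BE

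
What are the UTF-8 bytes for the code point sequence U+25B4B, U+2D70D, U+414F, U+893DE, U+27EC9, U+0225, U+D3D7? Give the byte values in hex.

U+25B4B: 4-byte form → F0 A5 AD 8B.
U+2D70D: 4-byte form → F0 AD 9C 8D.
U+414F: 3-byte form → E4 85 8F.
U+893DE: 4-byte form → F2 89 8F 9E.
U+27EC9: 4-byte form → F0 A7 BB 89.
U+0225: 2-byte form → C8 A5.
U+D3D7: 3-byte form → ED 8F 97.
Concatenated (24 bytes): F0 A5 AD 8B F0 AD 9C 8D E4 85 8F F2 89 8F 9E F0 A7 BB 89 C8 A5 ED 8F 97.

F0 A5 AD 8B F0 AD 9C 8D E4 85 8F F2 89 8F 9E F0 A7 BB 89 C8 A5 ED 8F 97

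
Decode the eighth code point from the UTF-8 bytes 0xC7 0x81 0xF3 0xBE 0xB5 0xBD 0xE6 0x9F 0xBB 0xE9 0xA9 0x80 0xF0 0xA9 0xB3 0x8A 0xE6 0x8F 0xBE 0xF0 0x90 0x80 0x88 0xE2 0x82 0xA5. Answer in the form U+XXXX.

Offset 0: leading byte 0xC7 = 11000111 → 2-byte char #1 = C7 81.
Offset 2: leading byte 0xF3 = 11110011 → 4-byte char #2 = F3 BE B5 BD.
Offset 6: leading byte 0xE6 = 11100110 → 3-byte char #3 = E6 9F BB.
Offset 9: leading byte 0xE9 = 11101001 → 3-byte char #4 = E9 A9 80.
Offset 12: leading byte 0xF0 = 11110000 → 4-byte char #5 = F0 A9 B3 8A.
Offset 16: leading byte 0xE6 = 11100110 → 3-byte char #6 = E6 8F BE.
Offset 19: leading byte 0xF0 = 11110000 → 4-byte char #7 = F0 90 80 88.
Offset 23: leading byte 0xE2 = 11100010 → 3-byte char #8 = E2 82 A5.
Leading byte 0xE2 = 11100010 matches 1110xxxx → 3-byte sequence.
Byte 1: 0xE2 = 11100010, payload 0010 (4 bits).
Byte 2: 0x82 = 10000010 (10xxxxxx ✓), payload 000010.
Byte 3: 0xA5 = 10100101 (10xxxxxx ✓), payload 100101.
Concatenate: 0010000010100101 = 0x20A5 (16 bits → U+20A5).

U+20A5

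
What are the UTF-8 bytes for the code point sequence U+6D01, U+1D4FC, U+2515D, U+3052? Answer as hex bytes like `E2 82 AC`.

U+6D01: 3-byte form → E6 B4 81.
U+1D4FC: 4-byte form → F0 9D 93 BC.
U+2515D: 4-byte form → F0 A5 85 9D.
U+3052: 3-byte form → E3 81 92.
Concatenated (14 bytes): E6 B4 81 F0 9D 93 BC F0 A5 85 9D E3 81 92.

E6 B4 81 F0 9D 93 BC F0 A5 85 9D E3 81 92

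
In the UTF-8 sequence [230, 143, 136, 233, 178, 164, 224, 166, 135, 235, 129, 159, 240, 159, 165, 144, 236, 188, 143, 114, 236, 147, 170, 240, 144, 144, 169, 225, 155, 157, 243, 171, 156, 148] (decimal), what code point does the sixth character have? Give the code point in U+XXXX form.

U+CF0F

Offset 0: leading byte 0xE6 = 11100110 → 3-byte char #1 = E6 8F 88.
Offset 3: leading byte 0xE9 = 11101001 → 3-byte char #2 = E9 B2 A4.
Offset 6: leading byte 0xE0 = 11100000 → 3-byte char #3 = E0 A6 87.
Offset 9: leading byte 0xEB = 11101011 → 3-byte char #4 = EB 81 9F.
Offset 12: leading byte 0xF0 = 11110000 → 4-byte char #5 = F0 9F A5 90.
Offset 16: leading byte 0xEC = 11101100 → 3-byte char #6 = EC BC 8F.
Leading byte 0xEC = 11101100 matches 1110xxxx → 3-byte sequence.
Byte 1: 0xEC = 11101100, payload 1100 (4 bits).
Byte 2: 0xBC = 10111100 (10xxxxxx ✓), payload 111100.
Byte 3: 0x8F = 10001111 (10xxxxxx ✓), payload 001111.
Concatenate: 1100111100001111 = 0xCF0F (16 bits → U+CF0F).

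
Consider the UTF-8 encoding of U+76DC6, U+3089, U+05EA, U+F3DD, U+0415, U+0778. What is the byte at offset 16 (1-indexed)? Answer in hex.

0xB8

1-indexed offset 16 is 0-indexed offset 15.
U+76DC6 → 4-byte form F1 B6 B7 86 at offsets 0–3.
U+3089 → 3-byte form E3 82 89 at offsets 4–6.
U+05EA → 2-byte form D7 AA at offsets 7–8.
U+F3DD → 3-byte form EF 8F 9D at offsets 9–11.
U+0415 → 2-byte form D0 95 at offsets 12–13.
U+0778 → 2-byte form DD B8 at offsets 14–15.
Offset 15 falls in char 6's range; it's byte 2 of DD B8 = 0xB8.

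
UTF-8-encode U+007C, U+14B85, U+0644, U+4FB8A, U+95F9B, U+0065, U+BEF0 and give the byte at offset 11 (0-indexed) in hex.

0xF2

U+007C → 1-byte form 7C at offsets 0–0.
U+14B85 → 4-byte form F0 94 AE 85 at offsets 1–4.
U+0644 → 2-byte form D9 84 at offsets 5–6.
U+4FB8A → 4-byte form F1 8F AE 8A at offsets 7–10.
U+95F9B → 4-byte form F2 95 BE 9B at offsets 11–14.
Offset 11 falls in char 5's range; it's byte 1 of F2 95 BE 9B = 0xF2.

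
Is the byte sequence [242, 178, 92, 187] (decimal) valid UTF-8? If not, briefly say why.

Leading byte 0xF2 = 11110010 → 4-byte form.
Byte 3 is 0x5C = 01011100, which is not 10xxxxxx — expected a continuation byte.

invalid (non-continuation byte where continuation expected)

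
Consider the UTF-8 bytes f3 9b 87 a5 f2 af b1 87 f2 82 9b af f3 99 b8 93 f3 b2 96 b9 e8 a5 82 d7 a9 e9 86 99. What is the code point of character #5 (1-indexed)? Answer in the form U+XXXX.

Offset 0: leading byte 0xF3 = 11110011 → 4-byte char #1 = F3 9B 87 A5.
Offset 4: leading byte 0xF2 = 11110010 → 4-byte char #2 = F2 AF B1 87.
Offset 8: leading byte 0xF2 = 11110010 → 4-byte char #3 = F2 82 9B AF.
Offset 12: leading byte 0xF3 = 11110011 → 4-byte char #4 = F3 99 B8 93.
Offset 16: leading byte 0xF3 = 11110011 → 4-byte char #5 = F3 B2 96 B9.
Leading byte 0xF3 = 11110011 matches 11110xxx → 4-byte sequence.
Byte 1: 0xF3 = 11110011, payload 011 (3 bits).
Byte 2: 0xB2 = 10110010 (10xxxxxx ✓), payload 110010.
Byte 3: 0x96 = 10010110 (10xxxxxx ✓), payload 010110.
Byte 4: 0xB9 = 10111001 (10xxxxxx ✓), payload 111001.
Concatenate: 011110010010110111001 = 0xF25B9 (21 bits → U+F25B9).

U+F25B9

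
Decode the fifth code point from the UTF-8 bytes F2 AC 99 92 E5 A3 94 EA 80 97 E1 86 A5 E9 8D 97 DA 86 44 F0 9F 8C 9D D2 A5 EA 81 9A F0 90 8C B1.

Offset 0: leading byte 0xF2 = 11110010 → 4-byte char #1 = F2 AC 99 92.
Offset 4: leading byte 0xE5 = 11100101 → 3-byte char #2 = E5 A3 94.
Offset 7: leading byte 0xEA = 11101010 → 3-byte char #3 = EA 80 97.
Offset 10: leading byte 0xE1 = 11100001 → 3-byte char #4 = E1 86 A5.
Offset 13: leading byte 0xE9 = 11101001 → 3-byte char #5 = E9 8D 97.
Leading byte 0xE9 = 11101001 matches 1110xxxx → 3-byte sequence.
Byte 1: 0xE9 = 11101001, payload 1001 (4 bits).
Byte 2: 0x8D = 10001101 (10xxxxxx ✓), payload 001101.
Byte 3: 0x97 = 10010111 (10xxxxxx ✓), payload 010111.
Concatenate: 1001001101010111 = 0x9357 (16 bits → U+9357).

U+9357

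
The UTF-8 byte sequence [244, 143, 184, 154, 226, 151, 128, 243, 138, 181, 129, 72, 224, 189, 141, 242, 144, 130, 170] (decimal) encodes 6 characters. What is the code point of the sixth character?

Offset 0: leading byte 0xF4 = 11110100 → 4-byte char #1 = F4 8F B8 9A.
Offset 4: leading byte 0xE2 = 11100010 → 3-byte char #2 = E2 97 80.
Offset 7: leading byte 0xF3 = 11110011 → 4-byte char #3 = F3 8A B5 81.
Offset 11: leading byte 0x48 = 01001000 → 1-byte char #4 = 48.
Offset 12: leading byte 0xE0 = 11100000 → 3-byte char #5 = E0 BD 8D.
Offset 15: leading byte 0xF2 = 11110010 → 4-byte char #6 = F2 90 82 AA.
Leading byte 0xF2 = 11110010 matches 11110xxx → 4-byte sequence.
Byte 1: 0xF2 = 11110010, payload 010 (3 bits).
Byte 2: 0x90 = 10010000 (10xxxxxx ✓), payload 010000.
Byte 3: 0x82 = 10000010 (10xxxxxx ✓), payload 000010.
Byte 4: 0xAA = 10101010 (10xxxxxx ✓), payload 101010.
Concatenate: 010010000000010101010 = 0x900AA (21 bits → U+900AA).

U+900AA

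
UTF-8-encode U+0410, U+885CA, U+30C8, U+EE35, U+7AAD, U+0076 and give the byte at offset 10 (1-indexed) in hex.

0xEE

1-indexed offset 10 is 0-indexed offset 9.
U+0410 → 2-byte form D0 90 at offsets 0–1.
U+885CA → 4-byte form F2 88 97 8A at offsets 2–5.
U+30C8 → 3-byte form E3 83 88 at offsets 6–8.
U+EE35 → 3-byte form EE B8 B5 at offsets 9–11.
Offset 9 falls in char 4's range; it's byte 1 of EE B8 B5 = 0xEE.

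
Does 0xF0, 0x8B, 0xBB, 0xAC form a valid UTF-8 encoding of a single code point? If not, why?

invalid (overlong encoding)

Leading byte 0xF0 = 11110000 → 4-byte form.
Continuation bytes all match 10xxxxxx. Payload decodes to 0xBEEC.
But 0xBEEC < 0x10000, the minimum for a 4-byte sequence — this is an overlong encoding.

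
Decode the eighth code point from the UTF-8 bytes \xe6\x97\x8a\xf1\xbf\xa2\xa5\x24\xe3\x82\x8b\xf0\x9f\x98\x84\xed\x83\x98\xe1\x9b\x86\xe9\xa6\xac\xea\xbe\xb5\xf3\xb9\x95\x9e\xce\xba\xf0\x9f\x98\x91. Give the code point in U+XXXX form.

U+99AC

Offset 0: leading byte 0xE6 = 11100110 → 3-byte char #1 = E6 97 8A.
Offset 3: leading byte 0xF1 = 11110001 → 4-byte char #2 = F1 BF A2 A5.
Offset 7: leading byte 0x24 = 00100100 → 1-byte char #3 = 24.
Offset 8: leading byte 0xE3 = 11100011 → 3-byte char #4 = E3 82 8B.
Offset 11: leading byte 0xF0 = 11110000 → 4-byte char #5 = F0 9F 98 84.
Offset 15: leading byte 0xED = 11101101 → 3-byte char #6 = ED 83 98.
Offset 18: leading byte 0xE1 = 11100001 → 3-byte char #7 = E1 9B 86.
Offset 21: leading byte 0xE9 = 11101001 → 3-byte char #8 = E9 A6 AC.
Leading byte 0xE9 = 11101001 matches 1110xxxx → 3-byte sequence.
Byte 1: 0xE9 = 11101001, payload 1001 (4 bits).
Byte 2: 0xA6 = 10100110 (10xxxxxx ✓), payload 100110.
Byte 3: 0xAC = 10101100 (10xxxxxx ✓), payload 101100.
Concatenate: 1001100110101100 = 0x99AC (16 bits → U+99AC).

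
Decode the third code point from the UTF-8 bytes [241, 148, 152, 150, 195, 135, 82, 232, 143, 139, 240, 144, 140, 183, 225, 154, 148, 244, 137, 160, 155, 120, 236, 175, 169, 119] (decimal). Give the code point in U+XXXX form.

Offset 0: leading byte 0xF1 = 11110001 → 4-byte char #1 = F1 94 98 96.
Offset 4: leading byte 0xC3 = 11000011 → 2-byte char #2 = C3 87.
Offset 6: leading byte 0x52 = 01010010 → 1-byte char #3 = 52.
Leading byte 0x52 = 01010010 matches 0xxxxxxx → 1-byte sequence.
Byte 1: 0x52 = 01010010, payload 1010010 (7 bits).
Concatenate: 1010010 = 0x52 (7 bits → U+0052).

U+0052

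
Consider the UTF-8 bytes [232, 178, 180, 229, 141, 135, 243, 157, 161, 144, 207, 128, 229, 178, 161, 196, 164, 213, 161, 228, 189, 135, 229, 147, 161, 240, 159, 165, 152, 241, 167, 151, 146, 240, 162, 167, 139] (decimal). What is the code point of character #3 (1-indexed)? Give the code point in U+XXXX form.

Offset 0: leading byte 0xE8 = 11101000 → 3-byte char #1 = E8 B2 B4.
Offset 3: leading byte 0xE5 = 11100101 → 3-byte char #2 = E5 8D 87.
Offset 6: leading byte 0xF3 = 11110011 → 4-byte char #3 = F3 9D A1 90.
Leading byte 0xF3 = 11110011 matches 11110xxx → 4-byte sequence.
Byte 1: 0xF3 = 11110011, payload 011 (3 bits).
Byte 2: 0x9D = 10011101 (10xxxxxx ✓), payload 011101.
Byte 3: 0xA1 = 10100001 (10xxxxxx ✓), payload 100001.
Byte 4: 0x90 = 10010000 (10xxxxxx ✓), payload 010000.
Concatenate: 011011101100001010000 = 0xDD850 (21 bits → U+DD850).

U+DD850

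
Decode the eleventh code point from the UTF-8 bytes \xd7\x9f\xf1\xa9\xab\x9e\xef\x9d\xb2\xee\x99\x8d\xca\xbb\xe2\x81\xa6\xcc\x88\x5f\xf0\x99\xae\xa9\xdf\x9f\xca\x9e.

U+029E

Offset 0: leading byte 0xD7 = 11010111 → 2-byte char #1 = D7 9F.
Offset 2: leading byte 0xF1 = 11110001 → 4-byte char #2 = F1 A9 AB 9E.
Offset 6: leading byte 0xEF = 11101111 → 3-byte char #3 = EF 9D B2.
Offset 9: leading byte 0xEE = 11101110 → 3-byte char #4 = EE 99 8D.
Offset 12: leading byte 0xCA = 11001010 → 2-byte char #5 = CA BB.
Offset 14: leading byte 0xE2 = 11100010 → 3-byte char #6 = E2 81 A6.
Offset 17: leading byte 0xCC = 11001100 → 2-byte char #7 = CC 88.
Offset 19: leading byte 0x5F = 01011111 → 1-byte char #8 = 5F.
Offset 20: leading byte 0xF0 = 11110000 → 4-byte char #9 = F0 99 AE A9.
Offset 24: leading byte 0xDF = 11011111 → 2-byte char #10 = DF 9F.
Offset 26: leading byte 0xCA = 11001010 → 2-byte char #11 = CA 9E.
Leading byte 0xCA = 11001010 matches 110xxxxx → 2-byte sequence.
Byte 1: 0xCA = 11001010, payload 01010 (5 bits).
Byte 2: 0x9E = 10011110 (10xxxxxx ✓), payload 011110.
Concatenate: 01010011110 = 0x29E (11 bits → U+029E).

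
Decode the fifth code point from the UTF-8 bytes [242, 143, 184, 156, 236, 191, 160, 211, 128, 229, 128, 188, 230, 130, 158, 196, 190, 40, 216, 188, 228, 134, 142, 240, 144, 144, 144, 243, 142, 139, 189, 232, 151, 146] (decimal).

Offset 0: leading byte 0xF2 = 11110010 → 4-byte char #1 = F2 8F B8 9C.
Offset 4: leading byte 0xEC = 11101100 → 3-byte char #2 = EC BF A0.
Offset 7: leading byte 0xD3 = 11010011 → 2-byte char #3 = D3 80.
Offset 9: leading byte 0xE5 = 11100101 → 3-byte char #4 = E5 80 BC.
Offset 12: leading byte 0xE6 = 11100110 → 3-byte char #5 = E6 82 9E.
Leading byte 0xE6 = 11100110 matches 1110xxxx → 3-byte sequence.
Byte 1: 0xE6 = 11100110, payload 0110 (4 bits).
Byte 2: 0x82 = 10000010 (10xxxxxx ✓), payload 000010.
Byte 3: 0x9E = 10011110 (10xxxxxx ✓), payload 011110.
Concatenate: 0110000010011110 = 0x609E (16 bits → U+609E).

U+609E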